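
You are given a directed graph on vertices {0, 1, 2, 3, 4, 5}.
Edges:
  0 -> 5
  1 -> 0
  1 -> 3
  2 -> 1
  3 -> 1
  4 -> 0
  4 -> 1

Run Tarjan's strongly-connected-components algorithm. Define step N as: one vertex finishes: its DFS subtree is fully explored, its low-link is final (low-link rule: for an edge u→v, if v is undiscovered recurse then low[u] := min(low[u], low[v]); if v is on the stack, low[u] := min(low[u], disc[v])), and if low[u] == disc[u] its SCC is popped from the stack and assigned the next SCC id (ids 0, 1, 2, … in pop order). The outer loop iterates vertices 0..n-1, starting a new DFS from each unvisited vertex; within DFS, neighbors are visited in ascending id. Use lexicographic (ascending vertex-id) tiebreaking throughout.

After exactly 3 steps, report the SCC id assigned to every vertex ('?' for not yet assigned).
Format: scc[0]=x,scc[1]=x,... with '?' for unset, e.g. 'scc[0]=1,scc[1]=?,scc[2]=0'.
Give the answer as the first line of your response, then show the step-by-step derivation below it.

scc[0]=1,scc[1]=?,scc[2]=?,scc[3]=?,scc[4]=?,scc[5]=0

step 1: low=(low[0]=0,low[1]=?,low[2]=?,low[3]=?,low[4]=?,low[5]=1); scc=(scc[0]=?,scc[1]=?,scc[2]=?,scc[3]=?,scc[4]=?,scc[5]=0)
step 2: low=(low[0]=0,low[1]=?,low[2]=?,low[3]=?,low[4]=?,low[5]=1); scc=(scc[0]=1,scc[1]=?,scc[2]=?,scc[3]=?,scc[4]=?,scc[5]=0)
step 3: low=(low[0]=0,low[1]=2,low[2]=?,low[3]=2,low[4]=?,low[5]=1); scc=(scc[0]=1,scc[1]=?,scc[2]=?,scc[3]=?,scc[4]=?,scc[5]=0)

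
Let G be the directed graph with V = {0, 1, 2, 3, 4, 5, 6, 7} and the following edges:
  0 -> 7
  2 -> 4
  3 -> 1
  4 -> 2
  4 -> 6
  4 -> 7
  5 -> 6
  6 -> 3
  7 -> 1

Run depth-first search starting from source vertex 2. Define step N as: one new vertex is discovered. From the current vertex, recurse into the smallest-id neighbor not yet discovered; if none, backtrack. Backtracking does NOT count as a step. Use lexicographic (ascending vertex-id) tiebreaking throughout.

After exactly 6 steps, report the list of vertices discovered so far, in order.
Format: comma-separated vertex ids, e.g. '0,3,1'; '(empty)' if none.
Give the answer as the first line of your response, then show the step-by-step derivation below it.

2,4,6,3,1,7

step 1: discover 2; path=2; order=2
step 2: discover 4; path=2>4; order=2,4
step 3: discover 6; path=2>4>6; order=2,4,6
step 4: discover 3; path=2>4>6>3; order=2,4,6,3
step 5: discover 1; path=2>4>6>3>1; order=2,4,6,3,1
step 6: discover 7; path=2>4>7; order=2,4,6,3,1,7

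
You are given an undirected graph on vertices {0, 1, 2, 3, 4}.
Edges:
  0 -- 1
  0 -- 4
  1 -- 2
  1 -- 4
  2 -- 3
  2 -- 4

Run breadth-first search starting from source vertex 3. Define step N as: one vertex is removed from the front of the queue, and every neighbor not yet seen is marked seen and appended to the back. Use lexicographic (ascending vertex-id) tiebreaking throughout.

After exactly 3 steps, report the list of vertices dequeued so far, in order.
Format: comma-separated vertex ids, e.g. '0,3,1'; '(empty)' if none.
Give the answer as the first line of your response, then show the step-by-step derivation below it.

3,2,1

step 1: dequeue 3; queue=[2]; order=3
step 2: dequeue 2; queue=[1,4]; order=3,2
step 3: dequeue 1; queue=[4,0]; order=3,2,1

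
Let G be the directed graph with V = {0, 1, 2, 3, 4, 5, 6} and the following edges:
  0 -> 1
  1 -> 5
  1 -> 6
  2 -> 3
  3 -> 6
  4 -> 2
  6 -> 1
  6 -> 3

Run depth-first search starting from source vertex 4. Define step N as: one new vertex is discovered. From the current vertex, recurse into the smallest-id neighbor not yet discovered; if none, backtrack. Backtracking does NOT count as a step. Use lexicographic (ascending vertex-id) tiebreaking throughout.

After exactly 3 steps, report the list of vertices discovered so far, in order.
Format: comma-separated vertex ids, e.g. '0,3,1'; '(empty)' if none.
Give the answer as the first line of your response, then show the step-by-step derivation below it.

4,2,3

step 1: discover 4; path=4; order=4
step 2: discover 2; path=4>2; order=4,2
step 3: discover 3; path=4>2>3; order=4,2,3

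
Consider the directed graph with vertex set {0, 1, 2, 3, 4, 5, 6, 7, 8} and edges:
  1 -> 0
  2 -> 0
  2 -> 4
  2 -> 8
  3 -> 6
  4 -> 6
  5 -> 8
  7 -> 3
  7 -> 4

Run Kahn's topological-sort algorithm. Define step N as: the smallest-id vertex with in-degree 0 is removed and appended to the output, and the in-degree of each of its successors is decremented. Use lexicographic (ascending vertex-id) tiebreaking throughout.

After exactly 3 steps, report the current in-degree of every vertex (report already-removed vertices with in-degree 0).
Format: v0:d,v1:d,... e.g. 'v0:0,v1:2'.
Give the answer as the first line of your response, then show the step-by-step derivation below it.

v0:0,v1:0,v2:0,v3:1,v4:1,v5:0,v6:2,v7:0,v8:1

step 1: output 1; order=[1]; indeg=(1,0,0,1,2,0,2,0,2)
step 2: output 2; order=[1,2]; indeg=(0,0,0,1,1,0,2,0,1)
step 3: output 0; order=[1,2,0]; indeg=(0,0,0,1,1,0,2,0,1)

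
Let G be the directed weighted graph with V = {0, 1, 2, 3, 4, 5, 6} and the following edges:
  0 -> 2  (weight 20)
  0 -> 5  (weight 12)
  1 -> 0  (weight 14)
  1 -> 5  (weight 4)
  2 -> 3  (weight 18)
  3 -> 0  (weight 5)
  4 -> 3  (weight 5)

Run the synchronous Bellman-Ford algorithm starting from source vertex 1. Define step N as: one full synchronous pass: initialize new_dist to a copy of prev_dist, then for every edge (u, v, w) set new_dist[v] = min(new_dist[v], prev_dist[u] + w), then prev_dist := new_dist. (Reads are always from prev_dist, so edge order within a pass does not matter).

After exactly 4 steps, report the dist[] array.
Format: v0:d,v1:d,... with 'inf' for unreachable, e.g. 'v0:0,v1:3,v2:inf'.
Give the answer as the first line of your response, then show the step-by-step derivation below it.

v0:14,v1:0,v2:34,v3:52,v4:inf,v5:4,v6:inf

step 1: dist = v0:14,v1:0,v2:inf,v3:inf,v4:inf,v5:4,v6:inf
step 2: dist = v0:14,v1:0,v2:34,v3:inf,v4:inf,v5:4,v6:inf
step 3: dist = v0:14,v1:0,v2:34,v3:52,v4:inf,v5:4,v6:inf
step 4: dist = v0:14,v1:0,v2:34,v3:52,v4:inf,v5:4,v6:inf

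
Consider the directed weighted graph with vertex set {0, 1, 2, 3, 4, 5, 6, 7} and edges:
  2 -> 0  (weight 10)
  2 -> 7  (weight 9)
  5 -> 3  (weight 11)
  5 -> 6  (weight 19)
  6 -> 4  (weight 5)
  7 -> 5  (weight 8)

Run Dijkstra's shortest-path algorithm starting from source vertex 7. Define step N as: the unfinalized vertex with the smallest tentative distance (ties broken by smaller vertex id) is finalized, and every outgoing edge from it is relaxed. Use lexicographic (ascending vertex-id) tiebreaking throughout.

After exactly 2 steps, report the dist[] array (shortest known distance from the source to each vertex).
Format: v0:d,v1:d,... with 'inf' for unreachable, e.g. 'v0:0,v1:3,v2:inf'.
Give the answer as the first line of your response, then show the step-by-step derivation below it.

v0:inf,v1:inf,v2:inf,v3:19,v4:inf,v5:8,v6:27,v7:0

step 1: dist = v0:inf,v1:inf,v2:inf,v3:inf,v4:inf,v5:8,v6:inf,v7:0
step 2: dist = v0:inf,v1:inf,v2:inf,v3:19,v4:inf,v5:8,v6:27,v7:0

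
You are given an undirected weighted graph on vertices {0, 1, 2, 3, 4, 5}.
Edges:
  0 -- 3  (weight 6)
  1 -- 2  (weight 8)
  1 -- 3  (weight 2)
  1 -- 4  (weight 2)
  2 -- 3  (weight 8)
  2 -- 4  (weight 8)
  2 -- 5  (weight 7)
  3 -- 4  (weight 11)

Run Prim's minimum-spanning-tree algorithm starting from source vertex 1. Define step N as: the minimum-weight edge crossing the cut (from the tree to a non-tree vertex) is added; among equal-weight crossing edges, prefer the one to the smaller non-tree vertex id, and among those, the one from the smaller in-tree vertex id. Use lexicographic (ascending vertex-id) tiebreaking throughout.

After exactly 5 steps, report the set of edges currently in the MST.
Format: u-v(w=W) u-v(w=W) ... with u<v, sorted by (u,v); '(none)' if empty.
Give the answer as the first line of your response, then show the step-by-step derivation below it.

0-3(w=6) 1-2(w=8) 1-3(w=2) 1-4(w=2) 2-5(w=7)

step 1: add edge 1-3 (w=2); MST = {1-3(w=2)}
step 2: add edge 1-4 (w=2); MST = {1-3(w=2) 1-4(w=2)}
step 3: add edge 0-3 (w=6); MST = {0-3(w=6) 1-3(w=2) 1-4(w=2)}
step 4: add edge 1-2 (w=8); MST = {0-3(w=6) 1-2(w=8) 1-3(w=2) 1-4(w=2)}
step 5: add edge 2-5 (w=7); MST = {0-3(w=6) 1-2(w=8) 1-3(w=2) 1-4(w=2) 2-5(w=7)}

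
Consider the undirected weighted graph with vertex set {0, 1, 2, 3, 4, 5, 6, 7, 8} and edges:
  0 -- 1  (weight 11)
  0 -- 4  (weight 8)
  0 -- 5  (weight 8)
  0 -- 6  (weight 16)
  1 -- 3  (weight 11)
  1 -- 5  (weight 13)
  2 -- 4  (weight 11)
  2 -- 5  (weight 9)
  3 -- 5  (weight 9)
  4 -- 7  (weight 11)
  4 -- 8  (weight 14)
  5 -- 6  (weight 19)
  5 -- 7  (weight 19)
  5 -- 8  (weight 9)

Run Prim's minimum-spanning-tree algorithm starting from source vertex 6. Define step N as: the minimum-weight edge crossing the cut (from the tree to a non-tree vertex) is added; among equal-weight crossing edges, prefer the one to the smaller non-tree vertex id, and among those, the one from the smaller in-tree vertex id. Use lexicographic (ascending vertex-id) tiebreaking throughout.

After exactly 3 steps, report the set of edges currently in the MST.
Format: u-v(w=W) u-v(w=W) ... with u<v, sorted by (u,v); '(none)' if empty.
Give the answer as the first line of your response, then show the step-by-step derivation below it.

0-4(w=8) 0-5(w=8) 0-6(w=16)

step 1: add edge 0-6 (w=16); MST = {0-6(w=16)}
step 2: add edge 0-4 (w=8); MST = {0-4(w=8) 0-6(w=16)}
step 3: add edge 0-5 (w=8); MST = {0-4(w=8) 0-5(w=8) 0-6(w=16)}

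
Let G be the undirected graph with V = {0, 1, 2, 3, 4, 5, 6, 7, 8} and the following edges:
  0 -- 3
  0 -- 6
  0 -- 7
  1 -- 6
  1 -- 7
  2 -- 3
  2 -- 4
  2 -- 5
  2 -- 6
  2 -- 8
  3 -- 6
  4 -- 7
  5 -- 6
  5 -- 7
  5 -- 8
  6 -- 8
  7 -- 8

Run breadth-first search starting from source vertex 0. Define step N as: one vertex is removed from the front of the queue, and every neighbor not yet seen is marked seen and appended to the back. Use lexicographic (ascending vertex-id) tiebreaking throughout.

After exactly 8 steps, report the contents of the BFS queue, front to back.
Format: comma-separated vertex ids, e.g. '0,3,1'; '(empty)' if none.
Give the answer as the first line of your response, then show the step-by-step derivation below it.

4

step 1: dequeue 0; queue=[3,6,7]; order=0
step 2: dequeue 3; queue=[6,7,2]; order=0,3
step 3: dequeue 6; queue=[7,2,1,5,8]; order=0,3,6
step 4: dequeue 7; queue=[2,1,5,8,4]; order=0,3,6,7
step 5: dequeue 2; queue=[1,5,8,4]; order=0,3,6,7,2
step 6: dequeue 1; queue=[5,8,4]; order=0,3,6,7,2,1
step 7: dequeue 5; queue=[8,4]; order=0,3,6,7,2,1,5
step 8: dequeue 8; queue=[4]; order=0,3,6,7,2,1,5,8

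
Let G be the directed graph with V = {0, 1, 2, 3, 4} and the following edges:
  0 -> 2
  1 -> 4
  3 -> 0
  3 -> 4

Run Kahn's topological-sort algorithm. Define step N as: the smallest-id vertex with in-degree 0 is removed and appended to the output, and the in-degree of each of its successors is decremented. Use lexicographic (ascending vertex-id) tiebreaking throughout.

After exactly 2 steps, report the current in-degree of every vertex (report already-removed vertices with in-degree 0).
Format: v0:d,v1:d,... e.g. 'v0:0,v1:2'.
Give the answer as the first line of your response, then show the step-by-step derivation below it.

v0:0,v1:0,v2:1,v3:0,v4:0

step 1: output 1; order=[1]; indeg=(1,0,1,0,1)
step 2: output 3; order=[1,3]; indeg=(0,0,1,0,0)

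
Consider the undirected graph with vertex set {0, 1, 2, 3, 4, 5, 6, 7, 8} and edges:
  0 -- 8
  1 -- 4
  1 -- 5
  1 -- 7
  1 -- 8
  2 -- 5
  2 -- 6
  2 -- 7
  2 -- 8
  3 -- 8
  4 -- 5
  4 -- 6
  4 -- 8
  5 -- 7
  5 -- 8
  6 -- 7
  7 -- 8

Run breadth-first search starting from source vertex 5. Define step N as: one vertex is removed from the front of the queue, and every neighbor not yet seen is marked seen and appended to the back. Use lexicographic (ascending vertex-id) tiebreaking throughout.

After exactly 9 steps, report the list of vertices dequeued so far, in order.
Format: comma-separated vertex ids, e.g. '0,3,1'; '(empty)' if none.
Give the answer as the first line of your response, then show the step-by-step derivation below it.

5,1,2,4,7,8,6,0,3

step 1: dequeue 5; queue=[1,2,4,7,8]; order=5
step 2: dequeue 1; queue=[2,4,7,8]; order=5,1
step 3: dequeue 2; queue=[4,7,8,6]; order=5,1,2
step 4: dequeue 4; queue=[7,8,6]; order=5,1,2,4
step 5: dequeue 7; queue=[8,6]; order=5,1,2,4,7
step 6: dequeue 8; queue=[6,0,3]; order=5,1,2,4,7,8
step 7: dequeue 6; queue=[0,3]; order=5,1,2,4,7,8,6
step 8: dequeue 0; queue=[3]; order=5,1,2,4,7,8,6,0
step 9: dequeue 3; queue=[(empty)]; order=5,1,2,4,7,8,6,0,3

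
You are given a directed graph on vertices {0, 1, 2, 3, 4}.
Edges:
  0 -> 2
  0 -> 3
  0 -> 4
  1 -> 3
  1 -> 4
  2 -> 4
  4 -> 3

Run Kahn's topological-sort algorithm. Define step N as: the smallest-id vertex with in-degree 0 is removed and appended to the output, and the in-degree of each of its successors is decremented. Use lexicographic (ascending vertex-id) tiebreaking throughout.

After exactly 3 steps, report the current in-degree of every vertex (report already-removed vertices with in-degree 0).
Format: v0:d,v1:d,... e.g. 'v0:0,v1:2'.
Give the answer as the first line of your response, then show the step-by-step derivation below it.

v0:0,v1:0,v2:0,v3:1,v4:0

step 1: output 0; order=[0]; indeg=(0,0,0,2,2)
step 2: output 1; order=[0,1]; indeg=(0,0,0,1,1)
step 3: output 2; order=[0,1,2]; indeg=(0,0,0,1,0)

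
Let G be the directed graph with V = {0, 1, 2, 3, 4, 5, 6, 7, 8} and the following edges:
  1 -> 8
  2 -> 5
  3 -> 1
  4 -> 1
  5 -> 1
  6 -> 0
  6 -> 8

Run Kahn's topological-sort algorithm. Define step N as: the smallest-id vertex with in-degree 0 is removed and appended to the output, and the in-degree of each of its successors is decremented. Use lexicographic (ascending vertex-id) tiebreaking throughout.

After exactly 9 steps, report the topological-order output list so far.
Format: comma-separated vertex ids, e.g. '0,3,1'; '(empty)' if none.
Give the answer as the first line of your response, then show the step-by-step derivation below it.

2,3,4,5,1,6,0,7,8

step 1: output 2; order=[2]; indeg=(1,3,0,0,0,0,0,0,2)
step 2: output 3; order=[2,3]; indeg=(1,2,0,0,0,0,0,0,2)
step 3: output 4; order=[2,3,4]; indeg=(1,1,0,0,0,0,0,0,2)
step 4: output 5; order=[2,3,4,5]; indeg=(1,0,0,0,0,0,0,0,2)
step 5: output 1; order=[2,3,4,5,1]; indeg=(1,0,0,0,0,0,0,0,1)
step 6: output 6; order=[2,3,4,5,1,6]; indeg=(0,0,0,0,0,0,0,0,0)
step 7: output 0; order=[2,3,4,5,1,6,0]; indeg=(0,0,0,0,0,0,0,0,0)
step 8: output 7; order=[2,3,4,5,1,6,0,7]; indeg=(0,0,0,0,0,0,0,0,0)
step 9: output 8; order=[2,3,4,5,1,6,0,7,8]; indeg=(0,0,0,0,0,0,0,0,0)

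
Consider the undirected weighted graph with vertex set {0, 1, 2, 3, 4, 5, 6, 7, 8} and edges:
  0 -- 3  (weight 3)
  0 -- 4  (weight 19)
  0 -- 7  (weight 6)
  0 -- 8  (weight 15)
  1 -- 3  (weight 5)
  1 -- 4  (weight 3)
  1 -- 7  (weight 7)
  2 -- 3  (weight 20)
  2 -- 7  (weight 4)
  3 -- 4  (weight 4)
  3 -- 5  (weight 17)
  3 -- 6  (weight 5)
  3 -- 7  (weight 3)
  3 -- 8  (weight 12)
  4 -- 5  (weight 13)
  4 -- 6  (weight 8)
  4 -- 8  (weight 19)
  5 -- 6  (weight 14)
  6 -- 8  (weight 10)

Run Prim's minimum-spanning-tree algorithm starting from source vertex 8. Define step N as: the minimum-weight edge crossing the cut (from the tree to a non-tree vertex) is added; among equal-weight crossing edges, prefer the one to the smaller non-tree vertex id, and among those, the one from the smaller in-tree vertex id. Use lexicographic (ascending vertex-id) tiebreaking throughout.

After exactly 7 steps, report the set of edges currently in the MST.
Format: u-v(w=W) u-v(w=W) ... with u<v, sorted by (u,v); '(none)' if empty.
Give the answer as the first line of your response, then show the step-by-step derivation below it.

0-3(w=3) 1-4(w=3) 2-7(w=4) 3-4(w=4) 3-6(w=5) 3-7(w=3) 6-8(w=10)

step 1: add edge 6-8 (w=10); MST = {6-8(w=10)}
step 2: add edge 3-6 (w=5); MST = {3-6(w=5) 6-8(w=10)}
step 3: add edge 0-3 (w=3); MST = {0-3(w=3) 3-6(w=5) 6-8(w=10)}
step 4: add edge 3-7 (w=3); MST = {0-3(w=3) 3-6(w=5) 3-7(w=3) 6-8(w=10)}
step 5: add edge 2-7 (w=4); MST = {0-3(w=3) 2-7(w=4) 3-6(w=5) 3-7(w=3) 6-8(w=10)}
step 6: add edge 3-4 (w=4); MST = {0-3(w=3) 2-7(w=4) 3-4(w=4) 3-6(w=5) 3-7(w=3) 6-8(w=10)}
step 7: add edge 1-4 (w=3); MST = {0-3(w=3) 1-4(w=3) 2-7(w=4) 3-4(w=4) 3-6(w=5) 3-7(w=3) 6-8(w=10)}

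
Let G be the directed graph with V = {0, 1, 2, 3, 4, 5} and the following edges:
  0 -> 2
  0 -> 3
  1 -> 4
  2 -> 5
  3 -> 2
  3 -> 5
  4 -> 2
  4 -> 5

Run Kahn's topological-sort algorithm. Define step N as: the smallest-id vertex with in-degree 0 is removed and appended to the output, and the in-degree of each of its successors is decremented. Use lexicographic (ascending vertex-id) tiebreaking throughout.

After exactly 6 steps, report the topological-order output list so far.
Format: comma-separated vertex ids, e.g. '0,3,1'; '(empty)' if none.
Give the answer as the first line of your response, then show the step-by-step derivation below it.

0,1,3,4,2,5

step 1: output 0; order=[0]; indeg=(0,0,2,0,1,3)
step 2: output 1; order=[0,1]; indeg=(0,0,2,0,0,3)
step 3: output 3; order=[0,1,3]; indeg=(0,0,1,0,0,2)
step 4: output 4; order=[0,1,3,4]; indeg=(0,0,0,0,0,1)
step 5: output 2; order=[0,1,3,4,2]; indeg=(0,0,0,0,0,0)
step 6: output 5; order=[0,1,3,4,2,5]; indeg=(0,0,0,0,0,0)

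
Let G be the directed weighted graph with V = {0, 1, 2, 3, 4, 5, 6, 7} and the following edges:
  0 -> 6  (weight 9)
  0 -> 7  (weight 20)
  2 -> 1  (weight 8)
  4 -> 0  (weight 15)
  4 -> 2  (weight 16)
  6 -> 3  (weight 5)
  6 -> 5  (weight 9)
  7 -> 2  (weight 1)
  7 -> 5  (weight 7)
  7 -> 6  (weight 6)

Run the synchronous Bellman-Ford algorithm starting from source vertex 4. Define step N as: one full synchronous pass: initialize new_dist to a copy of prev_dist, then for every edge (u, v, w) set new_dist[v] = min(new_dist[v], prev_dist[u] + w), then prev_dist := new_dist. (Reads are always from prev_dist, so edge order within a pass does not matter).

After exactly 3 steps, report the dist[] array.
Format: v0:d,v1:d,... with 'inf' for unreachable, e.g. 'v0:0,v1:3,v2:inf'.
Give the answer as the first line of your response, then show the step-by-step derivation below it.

v0:15,v1:24,v2:16,v3:29,v4:0,v5:33,v6:24,v7:35

step 1: dist = v0:15,v1:inf,v2:16,v3:inf,v4:0,v5:inf,v6:inf,v7:inf
step 2: dist = v0:15,v1:24,v2:16,v3:inf,v4:0,v5:inf,v6:24,v7:35
step 3: dist = v0:15,v1:24,v2:16,v3:29,v4:0,v5:33,v6:24,v7:35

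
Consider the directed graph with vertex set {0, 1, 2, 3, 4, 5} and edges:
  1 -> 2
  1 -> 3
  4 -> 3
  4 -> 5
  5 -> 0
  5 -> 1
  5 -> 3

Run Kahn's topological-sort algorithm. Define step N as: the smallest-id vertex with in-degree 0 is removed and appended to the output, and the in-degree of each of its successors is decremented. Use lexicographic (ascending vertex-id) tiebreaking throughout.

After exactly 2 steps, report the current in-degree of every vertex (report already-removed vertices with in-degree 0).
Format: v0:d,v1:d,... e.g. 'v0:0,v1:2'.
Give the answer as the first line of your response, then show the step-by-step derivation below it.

v0:0,v1:0,v2:1,v3:1,v4:0,v5:0

step 1: output 4; order=[4]; indeg=(1,1,1,2,0,0)
step 2: output 5; order=[4,5]; indeg=(0,0,1,1,0,0)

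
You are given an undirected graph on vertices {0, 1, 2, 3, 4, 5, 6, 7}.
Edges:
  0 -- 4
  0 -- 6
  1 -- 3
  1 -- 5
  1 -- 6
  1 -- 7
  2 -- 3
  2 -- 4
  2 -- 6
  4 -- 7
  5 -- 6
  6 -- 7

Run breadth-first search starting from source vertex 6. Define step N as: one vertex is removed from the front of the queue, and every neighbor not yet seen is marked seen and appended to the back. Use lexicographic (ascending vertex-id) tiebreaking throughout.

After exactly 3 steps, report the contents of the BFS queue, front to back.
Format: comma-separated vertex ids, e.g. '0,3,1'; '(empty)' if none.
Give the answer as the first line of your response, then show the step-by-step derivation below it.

2,5,7,4,3

step 1: dequeue 6; queue=[0,1,2,5,7]; order=6
step 2: dequeue 0; queue=[1,2,5,7,4]; order=6,0
step 3: dequeue 1; queue=[2,5,7,4,3]; order=6,0,1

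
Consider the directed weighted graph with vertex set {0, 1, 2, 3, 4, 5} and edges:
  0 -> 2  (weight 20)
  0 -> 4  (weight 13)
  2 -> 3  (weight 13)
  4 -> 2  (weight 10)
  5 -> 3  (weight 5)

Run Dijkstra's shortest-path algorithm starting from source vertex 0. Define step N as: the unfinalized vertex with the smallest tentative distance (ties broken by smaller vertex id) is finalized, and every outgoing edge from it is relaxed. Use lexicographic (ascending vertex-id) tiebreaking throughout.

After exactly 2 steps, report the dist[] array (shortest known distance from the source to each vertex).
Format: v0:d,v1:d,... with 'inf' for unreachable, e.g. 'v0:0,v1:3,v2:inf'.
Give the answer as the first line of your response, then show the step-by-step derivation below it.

v0:0,v1:inf,v2:20,v3:inf,v4:13,v5:inf

step 1: dist = v0:0,v1:inf,v2:20,v3:inf,v4:13,v5:inf
step 2: dist = v0:0,v1:inf,v2:20,v3:inf,v4:13,v5:inf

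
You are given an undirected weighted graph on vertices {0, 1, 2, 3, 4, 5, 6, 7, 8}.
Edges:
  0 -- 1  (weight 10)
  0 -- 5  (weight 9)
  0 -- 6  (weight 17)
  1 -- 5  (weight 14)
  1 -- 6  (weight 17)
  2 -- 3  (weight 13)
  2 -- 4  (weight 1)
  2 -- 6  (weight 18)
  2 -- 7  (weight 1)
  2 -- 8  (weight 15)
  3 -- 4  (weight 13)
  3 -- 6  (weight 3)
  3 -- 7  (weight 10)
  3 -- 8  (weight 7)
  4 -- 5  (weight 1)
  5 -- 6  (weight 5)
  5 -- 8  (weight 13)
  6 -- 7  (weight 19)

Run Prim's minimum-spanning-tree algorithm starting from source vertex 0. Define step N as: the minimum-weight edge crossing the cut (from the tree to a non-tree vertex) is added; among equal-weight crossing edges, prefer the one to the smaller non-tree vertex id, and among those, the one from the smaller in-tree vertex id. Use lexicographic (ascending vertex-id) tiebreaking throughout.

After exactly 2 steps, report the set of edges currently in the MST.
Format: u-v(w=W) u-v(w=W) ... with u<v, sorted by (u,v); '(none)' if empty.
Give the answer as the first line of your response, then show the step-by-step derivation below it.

0-5(w=9) 4-5(w=1)

step 1: add edge 0-5 (w=9); MST = {0-5(w=9)}
step 2: add edge 4-5 (w=1); MST = {0-5(w=9) 4-5(w=1)}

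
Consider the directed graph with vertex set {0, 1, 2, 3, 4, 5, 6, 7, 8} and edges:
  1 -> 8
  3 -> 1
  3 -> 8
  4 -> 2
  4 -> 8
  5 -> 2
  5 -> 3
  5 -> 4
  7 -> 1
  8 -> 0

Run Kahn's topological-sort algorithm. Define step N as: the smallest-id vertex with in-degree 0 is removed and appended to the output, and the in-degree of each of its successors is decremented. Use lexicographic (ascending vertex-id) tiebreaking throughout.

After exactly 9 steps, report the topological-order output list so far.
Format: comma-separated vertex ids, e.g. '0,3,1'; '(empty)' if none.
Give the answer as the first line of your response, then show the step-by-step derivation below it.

5,3,4,2,6,7,1,8,0

step 1: output 5; order=[5]; indeg=(1,2,1,0,0,0,0,0,3)
step 2: output 3; order=[5,3]; indeg=(1,1,1,0,0,0,0,0,2)
step 3: output 4; order=[5,3,4]; indeg=(1,1,0,0,0,0,0,0,1)
step 4: output 2; order=[5,3,4,2]; indeg=(1,1,0,0,0,0,0,0,1)
step 5: output 6; order=[5,3,4,2,6]; indeg=(1,1,0,0,0,0,0,0,1)
step 6: output 7; order=[5,3,4,2,6,7]; indeg=(1,0,0,0,0,0,0,0,1)
step 7: output 1; order=[5,3,4,2,6,7,1]; indeg=(1,0,0,0,0,0,0,0,0)
step 8: output 8; order=[5,3,4,2,6,7,1,8]; indeg=(0,0,0,0,0,0,0,0,0)
step 9: output 0; order=[5,3,4,2,6,7,1,8,0]; indeg=(0,0,0,0,0,0,0,0,0)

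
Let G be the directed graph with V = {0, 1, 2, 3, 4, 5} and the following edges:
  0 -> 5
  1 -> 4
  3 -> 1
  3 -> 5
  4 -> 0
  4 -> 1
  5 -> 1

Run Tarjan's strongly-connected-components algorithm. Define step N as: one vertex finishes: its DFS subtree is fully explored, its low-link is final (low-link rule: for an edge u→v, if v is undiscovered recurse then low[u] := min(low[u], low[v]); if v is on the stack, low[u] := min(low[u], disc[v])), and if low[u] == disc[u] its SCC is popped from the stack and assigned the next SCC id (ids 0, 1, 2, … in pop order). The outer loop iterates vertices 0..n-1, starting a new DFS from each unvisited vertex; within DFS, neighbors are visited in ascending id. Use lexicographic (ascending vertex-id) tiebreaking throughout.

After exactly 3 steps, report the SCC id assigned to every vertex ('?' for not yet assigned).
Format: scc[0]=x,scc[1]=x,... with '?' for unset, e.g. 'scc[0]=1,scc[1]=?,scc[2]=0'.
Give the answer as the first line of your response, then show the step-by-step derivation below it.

scc[0]=?,scc[1]=?,scc[2]=?,scc[3]=?,scc[4]=?,scc[5]=?

step 1: low=(low[0]=0,low[1]=2,low[2]=?,low[3]=?,low[4]=0,low[5]=1); scc=(scc[0]=?,scc[1]=?,scc[2]=?,scc[3]=?,scc[4]=?,scc[5]=?)
step 2: low=(low[0]=0,low[1]=0,low[2]=?,low[3]=?,low[4]=0,low[5]=1); scc=(scc[0]=?,scc[1]=?,scc[2]=?,scc[3]=?,scc[4]=?,scc[5]=?)
step 3: low=(low[0]=0,low[1]=0,low[2]=?,low[3]=?,low[4]=0,low[5]=0); scc=(scc[0]=?,scc[1]=?,scc[2]=?,scc[3]=?,scc[4]=?,scc[5]=?)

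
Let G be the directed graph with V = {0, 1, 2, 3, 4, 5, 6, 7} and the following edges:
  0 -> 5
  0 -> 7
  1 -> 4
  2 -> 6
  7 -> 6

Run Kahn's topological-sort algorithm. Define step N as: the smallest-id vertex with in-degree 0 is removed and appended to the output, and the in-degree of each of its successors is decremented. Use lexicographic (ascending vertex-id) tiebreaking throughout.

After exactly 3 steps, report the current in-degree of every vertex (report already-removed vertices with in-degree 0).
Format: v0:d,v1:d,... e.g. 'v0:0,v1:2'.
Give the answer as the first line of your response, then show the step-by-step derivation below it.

v0:0,v1:0,v2:0,v3:0,v4:0,v5:0,v6:1,v7:0

step 1: output 0; order=[0]; indeg=(0,0,0,0,1,0,2,0)
step 2: output 1; order=[0,1]; indeg=(0,0,0,0,0,0,2,0)
step 3: output 2; order=[0,1,2]; indeg=(0,0,0,0,0,0,1,0)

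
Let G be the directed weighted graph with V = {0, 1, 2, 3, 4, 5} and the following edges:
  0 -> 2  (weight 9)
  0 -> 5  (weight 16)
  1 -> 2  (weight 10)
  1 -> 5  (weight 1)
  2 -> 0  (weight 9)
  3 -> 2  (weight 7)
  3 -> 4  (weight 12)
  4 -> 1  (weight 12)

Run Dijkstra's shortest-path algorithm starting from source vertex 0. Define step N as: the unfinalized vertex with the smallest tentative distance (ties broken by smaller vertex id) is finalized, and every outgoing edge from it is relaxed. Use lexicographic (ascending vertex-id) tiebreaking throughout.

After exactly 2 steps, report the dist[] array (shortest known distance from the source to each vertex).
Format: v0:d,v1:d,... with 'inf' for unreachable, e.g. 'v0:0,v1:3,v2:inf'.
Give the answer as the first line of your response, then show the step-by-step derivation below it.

v0:0,v1:inf,v2:9,v3:inf,v4:inf,v5:16

step 1: dist = v0:0,v1:inf,v2:9,v3:inf,v4:inf,v5:16
step 2: dist = v0:0,v1:inf,v2:9,v3:inf,v4:inf,v5:16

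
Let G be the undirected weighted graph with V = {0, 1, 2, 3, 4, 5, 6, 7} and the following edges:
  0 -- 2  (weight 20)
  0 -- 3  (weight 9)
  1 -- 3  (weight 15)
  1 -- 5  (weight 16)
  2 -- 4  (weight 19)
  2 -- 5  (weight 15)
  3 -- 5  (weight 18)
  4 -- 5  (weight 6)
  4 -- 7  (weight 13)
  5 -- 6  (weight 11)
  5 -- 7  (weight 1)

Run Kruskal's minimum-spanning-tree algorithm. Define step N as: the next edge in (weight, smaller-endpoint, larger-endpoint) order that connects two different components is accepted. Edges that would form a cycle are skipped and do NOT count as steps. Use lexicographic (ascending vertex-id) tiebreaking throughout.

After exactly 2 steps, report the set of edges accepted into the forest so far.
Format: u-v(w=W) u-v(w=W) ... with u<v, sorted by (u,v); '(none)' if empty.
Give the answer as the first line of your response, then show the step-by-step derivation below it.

4-5(w=6) 5-7(w=1)

step 1: add edge 5-7 (w=1); MST = {5-7(w=1)}
step 2: add edge 4-5 (w=6); MST = {4-5(w=6) 5-7(w=1)}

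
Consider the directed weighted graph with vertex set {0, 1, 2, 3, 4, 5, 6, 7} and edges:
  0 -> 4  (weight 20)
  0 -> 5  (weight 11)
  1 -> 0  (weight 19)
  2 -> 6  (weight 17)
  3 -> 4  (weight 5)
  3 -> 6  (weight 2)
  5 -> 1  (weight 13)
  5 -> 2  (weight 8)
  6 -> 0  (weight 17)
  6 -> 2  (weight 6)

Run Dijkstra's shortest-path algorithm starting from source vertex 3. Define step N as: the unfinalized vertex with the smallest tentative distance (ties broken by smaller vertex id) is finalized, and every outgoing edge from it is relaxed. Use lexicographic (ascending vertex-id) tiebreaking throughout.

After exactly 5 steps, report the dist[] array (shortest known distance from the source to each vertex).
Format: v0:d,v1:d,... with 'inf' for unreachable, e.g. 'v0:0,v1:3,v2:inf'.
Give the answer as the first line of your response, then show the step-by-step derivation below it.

v0:19,v1:inf,v2:8,v3:0,v4:5,v5:30,v6:2,v7:inf

step 1: dist = v0:inf,v1:inf,v2:inf,v3:0,v4:5,v5:inf,v6:2,v7:inf
step 2: dist = v0:19,v1:inf,v2:8,v3:0,v4:5,v5:inf,v6:2,v7:inf
step 3: dist = v0:19,v1:inf,v2:8,v3:0,v4:5,v5:inf,v6:2,v7:inf
step 4: dist = v0:19,v1:inf,v2:8,v3:0,v4:5,v5:inf,v6:2,v7:inf
step 5: dist = v0:19,v1:inf,v2:8,v3:0,v4:5,v5:30,v6:2,v7:inf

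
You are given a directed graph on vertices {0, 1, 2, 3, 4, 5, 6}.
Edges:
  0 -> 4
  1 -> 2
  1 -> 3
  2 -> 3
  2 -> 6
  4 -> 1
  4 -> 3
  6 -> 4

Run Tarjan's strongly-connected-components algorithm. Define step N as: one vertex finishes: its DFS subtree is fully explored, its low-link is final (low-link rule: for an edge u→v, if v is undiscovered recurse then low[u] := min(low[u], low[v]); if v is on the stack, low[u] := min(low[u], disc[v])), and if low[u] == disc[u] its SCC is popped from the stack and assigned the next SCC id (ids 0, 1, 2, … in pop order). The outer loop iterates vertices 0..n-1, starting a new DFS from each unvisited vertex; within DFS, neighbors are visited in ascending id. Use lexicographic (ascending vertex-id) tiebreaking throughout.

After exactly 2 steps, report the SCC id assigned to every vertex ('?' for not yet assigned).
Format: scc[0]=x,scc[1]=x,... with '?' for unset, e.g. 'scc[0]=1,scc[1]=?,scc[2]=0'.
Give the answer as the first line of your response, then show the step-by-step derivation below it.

scc[0]=?,scc[1]=?,scc[2]=?,scc[3]=0,scc[4]=?,scc[5]=?,scc[6]=?

step 1: low=(low[0]=0,low[1]=2,low[2]=3,low[3]=4,low[4]=1,low[5]=?,low[6]=?); scc=(scc[0]=?,scc[1]=?,scc[2]=?,scc[3]=0,scc[4]=?,scc[5]=?,scc[6]=?)
step 2: low=(low[0]=0,low[1]=2,low[2]=3,low[3]=4,low[4]=1,low[5]=?,low[6]=1); scc=(scc[0]=?,scc[1]=?,scc[2]=?,scc[3]=0,scc[4]=?,scc[5]=?,scc[6]=?)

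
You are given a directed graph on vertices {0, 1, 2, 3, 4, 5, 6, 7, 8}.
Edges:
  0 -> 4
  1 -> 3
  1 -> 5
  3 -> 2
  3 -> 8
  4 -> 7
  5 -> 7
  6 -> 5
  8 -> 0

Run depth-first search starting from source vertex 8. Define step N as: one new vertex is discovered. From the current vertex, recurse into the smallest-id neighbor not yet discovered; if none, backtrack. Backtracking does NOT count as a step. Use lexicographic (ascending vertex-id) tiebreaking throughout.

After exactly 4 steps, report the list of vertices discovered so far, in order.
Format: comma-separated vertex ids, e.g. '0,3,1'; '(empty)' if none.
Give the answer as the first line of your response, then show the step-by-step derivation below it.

8,0,4,7

step 1: discover 8; path=8; order=8
step 2: discover 0; path=8>0; order=8,0
step 3: discover 4; path=8>0>4; order=8,0,4
step 4: discover 7; path=8>0>4>7; order=8,0,4,7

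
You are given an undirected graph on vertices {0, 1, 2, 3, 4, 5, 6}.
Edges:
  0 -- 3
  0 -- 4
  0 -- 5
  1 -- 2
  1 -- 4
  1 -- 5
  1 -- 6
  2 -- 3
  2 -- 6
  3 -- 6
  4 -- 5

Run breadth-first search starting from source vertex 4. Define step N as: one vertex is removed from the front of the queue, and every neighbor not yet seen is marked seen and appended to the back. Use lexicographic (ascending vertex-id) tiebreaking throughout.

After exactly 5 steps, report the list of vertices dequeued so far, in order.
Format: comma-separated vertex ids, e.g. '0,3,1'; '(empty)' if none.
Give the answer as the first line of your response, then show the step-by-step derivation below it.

4,0,1,5,3

step 1: dequeue 4; queue=[0,1,5]; order=4
step 2: dequeue 0; queue=[1,5,3]; order=4,0
step 3: dequeue 1; queue=[5,3,2,6]; order=4,0,1
step 4: dequeue 5; queue=[3,2,6]; order=4,0,1,5
step 5: dequeue 3; queue=[2,6]; order=4,0,1,5,3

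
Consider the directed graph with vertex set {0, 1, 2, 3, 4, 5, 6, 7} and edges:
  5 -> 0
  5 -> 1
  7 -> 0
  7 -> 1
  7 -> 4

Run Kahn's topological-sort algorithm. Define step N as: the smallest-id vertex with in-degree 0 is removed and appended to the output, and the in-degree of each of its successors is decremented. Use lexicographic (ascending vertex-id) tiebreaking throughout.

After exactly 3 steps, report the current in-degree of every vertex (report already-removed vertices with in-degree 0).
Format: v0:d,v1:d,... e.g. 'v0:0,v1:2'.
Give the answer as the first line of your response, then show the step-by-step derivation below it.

v0:1,v1:1,v2:0,v3:0,v4:1,v5:0,v6:0,v7:0

step 1: output 2; order=[2]; indeg=(2,2,0,0,1,0,0,0)
step 2: output 3; order=[2,3]; indeg=(2,2,0,0,1,0,0,0)
step 3: output 5; order=[2,3,5]; indeg=(1,1,0,0,1,0,0,0)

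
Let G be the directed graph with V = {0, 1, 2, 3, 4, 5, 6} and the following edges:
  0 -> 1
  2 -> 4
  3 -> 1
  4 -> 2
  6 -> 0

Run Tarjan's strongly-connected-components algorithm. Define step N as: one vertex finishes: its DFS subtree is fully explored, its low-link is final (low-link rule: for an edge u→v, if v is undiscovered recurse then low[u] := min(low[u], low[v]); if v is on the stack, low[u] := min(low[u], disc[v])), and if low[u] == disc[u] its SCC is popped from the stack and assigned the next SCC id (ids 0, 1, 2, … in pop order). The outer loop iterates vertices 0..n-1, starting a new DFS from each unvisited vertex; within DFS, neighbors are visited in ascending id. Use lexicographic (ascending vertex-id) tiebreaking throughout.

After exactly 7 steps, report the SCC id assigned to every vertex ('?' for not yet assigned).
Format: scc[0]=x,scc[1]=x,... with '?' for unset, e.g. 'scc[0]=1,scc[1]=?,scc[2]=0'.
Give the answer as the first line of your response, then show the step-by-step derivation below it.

scc[0]=1,scc[1]=0,scc[2]=2,scc[3]=3,scc[4]=2,scc[5]=4,scc[6]=5

step 1: low=(low[0]=0,low[1]=1,low[2]=?,low[3]=?,low[4]=?,low[5]=?,low[6]=?); scc=(scc[0]=?,scc[1]=0,scc[2]=?,scc[3]=?,scc[4]=?,scc[5]=?,scc[6]=?)
step 2: low=(low[0]=0,low[1]=1,low[2]=?,low[3]=?,low[4]=?,low[5]=?,low[6]=?); scc=(scc[0]=1,scc[1]=0,scc[2]=?,scc[3]=?,scc[4]=?,scc[5]=?,scc[6]=?)
step 3: low=(low[0]=0,low[1]=1,low[2]=2,low[3]=?,low[4]=2,low[5]=?,low[6]=?); scc=(scc[0]=1,scc[1]=0,scc[2]=?,scc[3]=?,scc[4]=?,scc[5]=?,scc[6]=?)
step 4: low=(low[0]=0,low[1]=1,low[2]=2,low[3]=?,low[4]=2,low[5]=?,low[6]=?); scc=(scc[0]=1,scc[1]=0,scc[2]=2,scc[3]=?,scc[4]=2,scc[5]=?,scc[6]=?)
step 5: low=(low[0]=0,low[1]=1,low[2]=2,low[3]=4,low[4]=2,low[5]=?,low[6]=?); scc=(scc[0]=1,scc[1]=0,scc[2]=2,scc[3]=3,scc[4]=2,scc[5]=?,scc[6]=?)
step 6: low=(low[0]=0,low[1]=1,low[2]=2,low[3]=4,low[4]=2,low[5]=5,low[6]=?); scc=(scc[0]=1,scc[1]=0,scc[2]=2,scc[3]=3,scc[4]=2,scc[5]=4,scc[6]=?)
step 7: low=(low[0]=0,low[1]=1,low[2]=2,low[3]=4,low[4]=2,low[5]=5,low[6]=6); scc=(scc[0]=1,scc[1]=0,scc[2]=2,scc[3]=3,scc[4]=2,scc[5]=4,scc[6]=5)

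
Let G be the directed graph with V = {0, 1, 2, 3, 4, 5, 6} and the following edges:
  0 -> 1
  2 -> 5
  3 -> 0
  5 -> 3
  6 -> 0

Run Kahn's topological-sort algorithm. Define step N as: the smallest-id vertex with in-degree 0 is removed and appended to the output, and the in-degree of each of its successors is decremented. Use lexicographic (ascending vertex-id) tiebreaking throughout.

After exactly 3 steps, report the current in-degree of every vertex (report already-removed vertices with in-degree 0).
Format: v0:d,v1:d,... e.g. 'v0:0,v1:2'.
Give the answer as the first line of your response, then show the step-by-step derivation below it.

v0:2,v1:1,v2:0,v3:0,v4:0,v5:0,v6:0

step 1: output 2; order=[2]; indeg=(2,1,0,1,0,0,0)
step 2: output 4; order=[2,4]; indeg=(2,1,0,1,0,0,0)
step 3: output 5; order=[2,4,5]; indeg=(2,1,0,0,0,0,0)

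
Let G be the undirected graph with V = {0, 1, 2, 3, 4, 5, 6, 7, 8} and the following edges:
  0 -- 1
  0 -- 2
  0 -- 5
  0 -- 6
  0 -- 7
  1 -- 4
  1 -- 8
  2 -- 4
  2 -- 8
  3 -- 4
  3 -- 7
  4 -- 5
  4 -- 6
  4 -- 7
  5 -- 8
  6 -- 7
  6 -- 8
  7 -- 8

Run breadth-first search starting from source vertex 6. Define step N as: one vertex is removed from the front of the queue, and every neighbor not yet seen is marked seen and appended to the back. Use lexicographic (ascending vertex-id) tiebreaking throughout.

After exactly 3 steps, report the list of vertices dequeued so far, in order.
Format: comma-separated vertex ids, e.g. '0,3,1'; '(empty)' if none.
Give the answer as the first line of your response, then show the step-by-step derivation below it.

6,0,4

step 1: dequeue 6; queue=[0,4,7,8]; order=6
step 2: dequeue 0; queue=[4,7,8,1,2,5]; order=6,0
step 3: dequeue 4; queue=[7,8,1,2,5,3]; order=6,0,4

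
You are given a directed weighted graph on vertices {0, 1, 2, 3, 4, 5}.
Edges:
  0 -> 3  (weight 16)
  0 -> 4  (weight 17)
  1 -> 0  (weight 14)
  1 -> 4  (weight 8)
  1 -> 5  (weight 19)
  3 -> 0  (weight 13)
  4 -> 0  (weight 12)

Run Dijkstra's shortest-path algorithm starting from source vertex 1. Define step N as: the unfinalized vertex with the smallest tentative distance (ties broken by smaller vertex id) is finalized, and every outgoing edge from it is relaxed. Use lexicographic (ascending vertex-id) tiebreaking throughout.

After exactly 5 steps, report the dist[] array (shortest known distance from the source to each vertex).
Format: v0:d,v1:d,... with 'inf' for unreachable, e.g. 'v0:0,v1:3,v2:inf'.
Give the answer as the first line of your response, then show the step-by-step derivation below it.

v0:14,v1:0,v2:inf,v3:30,v4:8,v5:19

step 1: dist = v0:14,v1:0,v2:inf,v3:inf,v4:8,v5:19
step 2: dist = v0:14,v1:0,v2:inf,v3:inf,v4:8,v5:19
step 3: dist = v0:14,v1:0,v2:inf,v3:30,v4:8,v5:19
step 4: dist = v0:14,v1:0,v2:inf,v3:30,v4:8,v5:19
step 5: dist = v0:14,v1:0,v2:inf,v3:30,v4:8,v5:19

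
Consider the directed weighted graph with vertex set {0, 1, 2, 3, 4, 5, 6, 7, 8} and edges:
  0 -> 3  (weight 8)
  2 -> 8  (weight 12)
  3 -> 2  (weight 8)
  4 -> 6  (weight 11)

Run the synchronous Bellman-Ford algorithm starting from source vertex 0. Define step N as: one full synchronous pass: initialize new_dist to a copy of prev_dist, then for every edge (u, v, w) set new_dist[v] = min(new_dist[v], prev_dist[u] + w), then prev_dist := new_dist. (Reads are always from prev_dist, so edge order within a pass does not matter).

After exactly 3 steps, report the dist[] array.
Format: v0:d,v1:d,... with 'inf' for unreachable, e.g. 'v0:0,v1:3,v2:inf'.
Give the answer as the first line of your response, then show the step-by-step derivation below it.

v0:0,v1:inf,v2:16,v3:8,v4:inf,v5:inf,v6:inf,v7:inf,v8:28

step 1: dist = v0:0,v1:inf,v2:inf,v3:8,v4:inf,v5:inf,v6:inf,v7:inf,v8:inf
step 2: dist = v0:0,v1:inf,v2:16,v3:8,v4:inf,v5:inf,v6:inf,v7:inf,v8:inf
step 3: dist = v0:0,v1:inf,v2:16,v3:8,v4:inf,v5:inf,v6:inf,v7:inf,v8:28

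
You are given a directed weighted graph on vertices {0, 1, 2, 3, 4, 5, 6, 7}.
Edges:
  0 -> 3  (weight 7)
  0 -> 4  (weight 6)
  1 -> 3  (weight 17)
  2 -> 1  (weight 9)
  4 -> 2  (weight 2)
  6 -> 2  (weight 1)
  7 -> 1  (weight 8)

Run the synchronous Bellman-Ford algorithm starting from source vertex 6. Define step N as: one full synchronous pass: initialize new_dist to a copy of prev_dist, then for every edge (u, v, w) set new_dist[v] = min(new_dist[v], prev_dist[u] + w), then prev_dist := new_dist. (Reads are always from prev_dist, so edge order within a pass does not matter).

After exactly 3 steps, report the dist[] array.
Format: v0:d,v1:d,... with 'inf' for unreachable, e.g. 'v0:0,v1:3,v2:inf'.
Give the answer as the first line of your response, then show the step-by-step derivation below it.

v0:inf,v1:10,v2:1,v3:27,v4:inf,v5:inf,v6:0,v7:inf

step 1: dist = v0:inf,v1:inf,v2:1,v3:inf,v4:inf,v5:inf,v6:0,v7:inf
step 2: dist = v0:inf,v1:10,v2:1,v3:inf,v4:inf,v5:inf,v6:0,v7:inf
step 3: dist = v0:inf,v1:10,v2:1,v3:27,v4:inf,v5:inf,v6:0,v7:inf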